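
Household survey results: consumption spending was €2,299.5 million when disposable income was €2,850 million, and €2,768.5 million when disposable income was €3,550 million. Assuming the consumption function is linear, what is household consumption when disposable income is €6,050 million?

MPC = (2768.5 − 2299.5)/(3550 − 2850) = 469/700 = 0.67
a = 2299.5 − 0.67(2850) = 2299.5 − 1909.5 = 390
C = 390 + 0.67(6050) = 390 + 4053.5 = 4443.5

C = 4443.5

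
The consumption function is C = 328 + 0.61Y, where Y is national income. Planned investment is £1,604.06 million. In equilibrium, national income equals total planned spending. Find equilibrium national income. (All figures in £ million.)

Y = C + I = 328 + 0.61Y + 1604.06
Y − 0.61Y = 1932.06
0.39Y = 1932.06, so Y = 1932.06/0.39 = 4954

Y = 4954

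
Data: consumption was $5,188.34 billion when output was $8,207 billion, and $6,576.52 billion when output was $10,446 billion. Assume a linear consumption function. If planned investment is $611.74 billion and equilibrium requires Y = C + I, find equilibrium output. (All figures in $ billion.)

MPC = (6576.52 − 5188.34)/(10446 − 8207) = 1388.18/2239 = 0.62
a = 5188.34 − 0.62(8207) = 100
Equilibrium: Y = 100 + 0.62Y + 611.74
0.38Y = 711.74, so Y = 711.74/0.38 = 1873

Y = 1873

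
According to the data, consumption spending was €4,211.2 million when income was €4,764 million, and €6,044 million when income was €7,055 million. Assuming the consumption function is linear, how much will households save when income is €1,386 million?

S = -122.8

MPC = (6044 − 4211.2)/(7055 − 4764) = 1832.8/2291 = 0.8
a = 4211.2 − 0.8(4764) = 4211.2 − 3811.2 = 400
C = 400 + 0.8(1386) = 1508.8
S = 1386 − 1508.8 = -122.8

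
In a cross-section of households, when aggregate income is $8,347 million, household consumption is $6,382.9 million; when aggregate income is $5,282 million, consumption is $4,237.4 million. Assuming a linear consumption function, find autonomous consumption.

a = 540

MPC = ΔC/ΔY = (6382.9 − 4237.4)/(8347 − 5282) = 2145.5/3065 = 0.7
a = C − MPC·Y = 4237.4 − 0.7(5282) = 4237.4 − 3697.4 = 540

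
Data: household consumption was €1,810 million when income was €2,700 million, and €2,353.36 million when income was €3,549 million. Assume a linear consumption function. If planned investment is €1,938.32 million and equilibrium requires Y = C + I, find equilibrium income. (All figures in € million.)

Y = 5612

MPC = (2353.36 − 1810)/(3549 − 2700) = 543.36/849 = 0.64
a = 1810 − 0.64(2700) = 82
Equilibrium: Y = 82 + 0.64Y + 1938.32
0.36Y = 2020.32, so Y = 2020.32/0.36 = 5612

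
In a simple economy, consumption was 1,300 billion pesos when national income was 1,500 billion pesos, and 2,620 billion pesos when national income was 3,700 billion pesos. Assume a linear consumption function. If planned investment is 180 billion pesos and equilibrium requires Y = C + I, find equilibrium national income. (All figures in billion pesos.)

Y = 1450

MPC = (2620 − 1300)/(3700 − 1500) = 1320/2200 = 0.6
a = 1300 − 0.6(1500) = 400
Equilibrium: Y = 400 + 0.6Y + 180
0.4Y = 580, so Y = 580/0.4 = 1450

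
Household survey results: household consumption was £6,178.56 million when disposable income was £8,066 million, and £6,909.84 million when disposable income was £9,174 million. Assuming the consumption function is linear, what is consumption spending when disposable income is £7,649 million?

C = 5903.34

MPC = (6909.84 − 6178.56)/(9174 − 8066) = 731.28/1108 = 0.66
a = 6178.56 − 0.66(8066) = 6178.56 − 5323.56 = 855
C = 855 + 0.66(7649) = 855 + 5048.34 = 5903.34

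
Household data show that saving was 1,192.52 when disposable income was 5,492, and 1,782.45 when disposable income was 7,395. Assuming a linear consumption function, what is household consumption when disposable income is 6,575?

C = 5046.75

MPS = ΔS/ΔY = (1782.45 − 1192.52)/(7395 − 5492) = 589.93/1903 = 0.31
MPC = 1 − MPS = 0.69
Autonomous saving = 1192.52 − 0.31(5492) = -510, so a = 510
C = 510 + 0.69(6575) = 510 + 4536.75 = 5046.75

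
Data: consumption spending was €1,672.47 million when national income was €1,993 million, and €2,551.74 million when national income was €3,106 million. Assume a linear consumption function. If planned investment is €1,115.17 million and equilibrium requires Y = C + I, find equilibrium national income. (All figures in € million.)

MPC = (2551.74 − 1672.47)/(3106 − 1993) = 879.27/1113 = 0.79
a = 1672.47 − 0.79(1993) = 98
Equilibrium: Y = 98 + 0.79Y + 1115.17
0.21Y = 1213.17, so Y = 1213.17/0.21 = 5777

Y = 5777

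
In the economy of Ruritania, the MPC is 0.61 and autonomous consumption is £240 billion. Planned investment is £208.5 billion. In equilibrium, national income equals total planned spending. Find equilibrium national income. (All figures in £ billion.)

Y = C + I = 240 + 0.61Y + 208.5
Y − 0.61Y = 448.5
0.39Y = 448.5, so Y = 448.5/0.39 = 1150

Y = 1150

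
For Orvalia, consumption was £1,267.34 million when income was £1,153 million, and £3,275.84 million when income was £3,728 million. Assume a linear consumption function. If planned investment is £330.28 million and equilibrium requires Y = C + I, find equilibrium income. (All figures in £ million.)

MPC = (3275.84 − 1267.34)/(3728 − 1153) = 2008.5/2575 = 0.78
a = 1267.34 − 0.78(1153) = 368
Equilibrium: Y = 368 + 0.78Y + 330.28
0.22Y = 698.28, so Y = 698.28/0.22 = 3174

Y = 3174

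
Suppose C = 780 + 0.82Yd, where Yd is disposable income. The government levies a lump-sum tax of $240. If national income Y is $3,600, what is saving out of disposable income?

Yd = Y − T = 3600 − 240 = 3360
C = 780 + 0.82(3360) = 780 + 2755.2 = 3535.2
S = Yd − C = 3360 − 3535.2 = -175.2

S = -175.2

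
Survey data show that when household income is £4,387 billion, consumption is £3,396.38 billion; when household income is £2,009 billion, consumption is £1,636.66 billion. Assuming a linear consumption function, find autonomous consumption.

MPC = ΔC/ΔY = (3396.38 − 1636.66)/(4387 − 2009) = 1759.72/2378 = 0.74
a = C − MPC·Y = 1636.66 − 0.74(2009) = 1636.66 − 1486.66 = 150

a = 150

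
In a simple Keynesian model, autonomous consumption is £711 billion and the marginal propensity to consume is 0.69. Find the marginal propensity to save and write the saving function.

MPS = 0.31; S = -711 + 0.31Y

MPS = 1 − MPC = 1 − 0.69 = 0.31
S = Y − C = -711 + 0.31Y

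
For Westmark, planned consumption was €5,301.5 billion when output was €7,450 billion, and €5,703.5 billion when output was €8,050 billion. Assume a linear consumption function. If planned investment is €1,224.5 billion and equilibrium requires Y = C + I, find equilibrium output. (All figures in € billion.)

MPC = (5703.5 − 5301.5)/(8050 − 7450) = 402/600 = 0.67
a = 5301.5 − 0.67(7450) = 310
Equilibrium: Y = 310 + 0.67Y + 1224.5
0.33Y = 1534.5, so Y = 1534.5/0.33 = 4650

Y = 4650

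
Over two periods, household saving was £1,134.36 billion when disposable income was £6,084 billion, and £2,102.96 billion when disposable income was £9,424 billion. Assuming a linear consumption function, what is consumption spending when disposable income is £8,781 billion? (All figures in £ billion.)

C = 6864.51

MPS = ΔS/ΔY = (2102.96 − 1134.36)/(9424 − 6084) = 968.6/3340 = 0.29
MPC = 1 − MPS = 0.71
Autonomous saving = 1134.36 − 0.29(6084) = -630, so a = 630
C = 630 + 0.71(8781) = 630 + 6234.51 = 6864.51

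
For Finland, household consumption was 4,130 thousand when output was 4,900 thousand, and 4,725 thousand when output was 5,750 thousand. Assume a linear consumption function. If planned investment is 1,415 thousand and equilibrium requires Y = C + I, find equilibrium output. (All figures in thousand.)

MPC = (4725 − 4130)/(5750 − 4900) = 595/850 = 0.7
a = 4130 − 0.7(4900) = 700
Equilibrium: Y = 700 + 0.7Y + 1415
0.3Y = 2115, so Y = 2115/0.3 = 7050

Y = 7050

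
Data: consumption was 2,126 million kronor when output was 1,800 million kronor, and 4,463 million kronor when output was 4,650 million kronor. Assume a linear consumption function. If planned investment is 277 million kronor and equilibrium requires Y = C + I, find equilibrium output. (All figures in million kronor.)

MPC = (4463 − 2126)/(4650 − 1800) = 2337/2850 = 0.82
a = 2126 − 0.82(1800) = 650
Equilibrium: Y = 650 + 0.82Y + 277
0.18Y = 927, so Y = 927/0.18 = 5150

Y = 5150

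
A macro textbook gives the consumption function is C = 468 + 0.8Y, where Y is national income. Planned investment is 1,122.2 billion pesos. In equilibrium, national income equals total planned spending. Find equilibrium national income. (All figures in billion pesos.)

Y = C + I = 468 + 0.8Y + 1122.2
Y − 0.8Y = 1590.2
0.2Y = 1590.2, so Y = 1590.2/0.2 = 7951

Y = 7951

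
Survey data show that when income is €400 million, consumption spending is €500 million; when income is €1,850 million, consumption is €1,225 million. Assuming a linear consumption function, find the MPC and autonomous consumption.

MPC = 0.5; a = 300

MPC = ΔC/ΔY = (1225 − 500)/(1850 − 400) = 725/1450 = 0.5
a = C − MPC·Y = 500 − 0.5(400) = 500 − 200 = 300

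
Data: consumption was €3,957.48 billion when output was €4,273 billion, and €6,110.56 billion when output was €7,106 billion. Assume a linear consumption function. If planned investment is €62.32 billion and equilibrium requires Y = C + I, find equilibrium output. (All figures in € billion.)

MPC = (6110.56 − 3957.48)/(7106 − 4273) = 2153.08/2833 = 0.76
a = 3957.48 − 0.76(4273) = 710
Equilibrium: Y = 710 + 0.76Y + 62.32
0.24Y = 772.32, so Y = 772.32/0.24 = 3218

Y = 3218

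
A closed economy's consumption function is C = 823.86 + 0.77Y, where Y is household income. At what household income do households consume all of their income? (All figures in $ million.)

At break-even, C = Y: 823.86 + 0.77Y = Y
0.23Y = 823.86, so Y = 823.86/0.23 = 3582

Y = 3582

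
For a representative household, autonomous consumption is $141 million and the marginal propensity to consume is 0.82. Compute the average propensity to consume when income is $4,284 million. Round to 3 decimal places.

APC = 0.853

C = 141 + 0.82(4284) = 3653.88
APC = C/Y = 3653.88/4284 = 0.853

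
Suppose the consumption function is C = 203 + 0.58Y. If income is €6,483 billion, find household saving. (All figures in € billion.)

C = 203 + 0.58(6483) = 203 + 3760.14 = 3963.14
S = Y − C = 6483 − 3963.14 = 2519.86

S = 2519.86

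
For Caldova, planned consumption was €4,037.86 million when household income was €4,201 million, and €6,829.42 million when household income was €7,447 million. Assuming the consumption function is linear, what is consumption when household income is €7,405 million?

C = 6793.3

MPC = (6829.42 − 4037.86)/(7447 − 4201) = 2791.56/3246 = 0.86
a = 4037.86 − 0.86(4201) = 4037.86 − 3612.86 = 425
C = 425 + 0.86(7405) = 425 + 6368.3 = 6793.3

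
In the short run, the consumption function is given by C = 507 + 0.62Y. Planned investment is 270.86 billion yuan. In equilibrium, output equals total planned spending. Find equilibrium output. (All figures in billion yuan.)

Y = 2047

Y = C + I = 507 + 0.62Y + 270.86
Y − 0.62Y = 777.86
0.38Y = 777.86, so Y = 777.86/0.38 = 2047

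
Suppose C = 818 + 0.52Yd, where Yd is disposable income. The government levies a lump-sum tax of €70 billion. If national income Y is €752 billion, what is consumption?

Yd = Y − T = 752 − 70 = 682
C = 818 + 0.52(682) = 818 + 354.64 = 1172.64

C = 1172.64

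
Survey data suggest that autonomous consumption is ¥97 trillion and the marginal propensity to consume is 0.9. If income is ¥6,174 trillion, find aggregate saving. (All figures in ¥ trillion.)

C = 97 + 0.9(6174) = 97 + 5556.6 = 5653.6
S = Y − C = 6174 − 5653.6 = 520.4

S = 520.4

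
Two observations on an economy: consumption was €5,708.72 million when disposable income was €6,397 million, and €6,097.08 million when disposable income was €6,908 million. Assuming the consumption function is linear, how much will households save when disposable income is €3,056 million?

S = -113.56

MPC = (6097.08 − 5708.72)/(6908 − 6397) = 388.36/511 = 0.76
a = 5708.72 − 0.76(6397) = 5708.72 − 4861.72 = 847
C = 847 + 0.76(3056) = 3169.56
S = 3056 − 3169.56 = -113.56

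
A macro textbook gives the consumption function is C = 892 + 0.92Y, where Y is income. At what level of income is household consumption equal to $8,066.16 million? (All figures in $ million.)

Y = 7798

892 + 0.92Y = 8066.16
0.92Y = 7174.16, so Y = 7174.16/0.92 = 7798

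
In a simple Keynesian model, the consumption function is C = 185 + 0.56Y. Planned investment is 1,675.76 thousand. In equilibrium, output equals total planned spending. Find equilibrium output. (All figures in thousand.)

Y = C + I = 185 + 0.56Y + 1675.76
Y − 0.56Y = 1860.76
0.44Y = 1860.76, so Y = 1860.76/0.44 = 4229

Y = 4229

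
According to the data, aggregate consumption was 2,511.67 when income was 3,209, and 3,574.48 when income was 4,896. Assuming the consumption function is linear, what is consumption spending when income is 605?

MPC = (3574.48 − 2511.67)/(4896 − 3209) = 1062.81/1687 = 0.63
a = 2511.67 − 0.63(3209) = 2511.67 − 2021.67 = 490
C = 490 + 0.63(605) = 490 + 381.15 = 871.15

C = 871.15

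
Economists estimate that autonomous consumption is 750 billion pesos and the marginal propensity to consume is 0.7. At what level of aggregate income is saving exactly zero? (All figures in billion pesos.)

At break-even, C = Y: 750 + 0.7Y = Y
0.3Y = 750, so Y = 750/0.3 = 2500

Y = 2500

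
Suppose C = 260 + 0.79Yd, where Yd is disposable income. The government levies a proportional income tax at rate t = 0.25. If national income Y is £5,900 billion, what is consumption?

Yd = (1 − 0.25)(5900) = 0.75(5900) = 4425
C = 260 + 0.79(4425) = 260 + 3495.75 = 3755.75

C = 3755.75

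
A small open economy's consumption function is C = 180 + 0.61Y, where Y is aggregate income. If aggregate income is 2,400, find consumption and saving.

C = 1644; S = 756

C = 180 + 0.61(2400) = 180 + 1464 = 1644
S = Y − C = 2400 − 1644 = 756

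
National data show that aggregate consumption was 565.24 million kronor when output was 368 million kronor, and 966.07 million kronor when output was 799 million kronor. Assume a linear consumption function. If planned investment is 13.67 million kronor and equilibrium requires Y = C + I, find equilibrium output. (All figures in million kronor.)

Y = 3381

MPC = (966.07 − 565.24)/(799 − 368) = 400.83/431 = 0.93
a = 565.24 − 0.93(368) = 223
Equilibrium: Y = 223 + 0.93Y + 13.67
0.07Y = 236.67, so Y = 236.67/0.07 = 3381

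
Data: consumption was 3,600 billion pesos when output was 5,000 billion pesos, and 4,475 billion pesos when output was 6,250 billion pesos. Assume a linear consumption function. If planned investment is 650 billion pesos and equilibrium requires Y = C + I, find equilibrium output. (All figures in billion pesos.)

MPC = (4475 − 3600)/(6250 − 5000) = 875/1250 = 0.7
a = 3600 − 0.7(5000) = 100
Equilibrium: Y = 100 + 0.7Y + 650
0.3Y = 750, so Y = 750/0.3 = 2500

Y = 2500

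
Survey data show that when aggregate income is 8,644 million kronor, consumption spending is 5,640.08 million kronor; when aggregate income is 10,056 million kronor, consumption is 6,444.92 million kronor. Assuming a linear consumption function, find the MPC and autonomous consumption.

MPC = 0.57; a = 713

MPC = ΔC/ΔY = (6444.92 − 5640.08)/(10056 − 8644) = 804.84/1412 = 0.57
a = C − MPC·Y = 5640.08 − 0.57(8644) = 5640.08 − 4927.08 = 713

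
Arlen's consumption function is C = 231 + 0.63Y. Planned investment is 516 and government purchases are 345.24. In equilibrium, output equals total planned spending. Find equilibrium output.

Y = 2952

Y = C + I + G = 231 + 0.63Y + 516 + 345.24
Y − 0.63Y = 1092.24
0.37Y = 1092.24, so Y = 1092.24/0.37 = 2952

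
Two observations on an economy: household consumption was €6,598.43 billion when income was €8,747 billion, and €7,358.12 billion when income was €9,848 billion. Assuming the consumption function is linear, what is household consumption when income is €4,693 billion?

C = 3801.17

MPC = (7358.12 − 6598.43)/(9848 − 8747) = 759.69/1101 = 0.69
a = 6598.43 − 0.69(8747) = 6598.43 − 6035.43 = 563
C = 563 + 0.69(4693) = 563 + 3238.17 = 3801.17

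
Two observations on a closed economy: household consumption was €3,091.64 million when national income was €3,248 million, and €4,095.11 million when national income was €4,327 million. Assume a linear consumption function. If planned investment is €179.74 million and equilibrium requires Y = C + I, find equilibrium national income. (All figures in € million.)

MPC = (4095.11 − 3091.64)/(4327 − 3248) = 1003.47/1079 = 0.93
a = 3091.64 − 0.93(3248) = 71
Equilibrium: Y = 71 + 0.93Y + 179.74
0.07Y = 250.74, so Y = 250.74/0.07 = 3582

Y = 3582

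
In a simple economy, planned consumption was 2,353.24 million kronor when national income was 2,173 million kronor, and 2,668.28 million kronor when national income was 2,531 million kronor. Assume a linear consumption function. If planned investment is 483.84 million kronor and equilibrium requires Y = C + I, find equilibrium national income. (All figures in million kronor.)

MPC = (2668.28 − 2353.24)/(2531 − 2173) = 315.04/358 = 0.88
a = 2353.24 − 0.88(2173) = 441
Equilibrium: Y = 441 + 0.88Y + 483.84
0.12Y = 924.84, so Y = 924.84/0.12 = 7707

Y = 7707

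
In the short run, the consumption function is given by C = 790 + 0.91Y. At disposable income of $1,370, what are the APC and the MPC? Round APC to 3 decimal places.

APC = 1.487; MPC = 0.91

MPC = 0.91 (the slope of the consumption function)
C = 790 + 0.91(1370) = 2036.7, so APC = 2036.7/1370 = 1.487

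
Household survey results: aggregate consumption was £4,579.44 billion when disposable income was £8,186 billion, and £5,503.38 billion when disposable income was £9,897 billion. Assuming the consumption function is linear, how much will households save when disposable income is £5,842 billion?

S = 2528.32

MPC = (5503.38 − 4579.44)/(9897 − 8186) = 923.94/1711 = 0.54
a = 4579.44 − 0.54(8186) = 4579.44 − 4420.44 = 159
C = 159 + 0.54(5842) = 3313.68
S = 5842 − 3313.68 = 2528.32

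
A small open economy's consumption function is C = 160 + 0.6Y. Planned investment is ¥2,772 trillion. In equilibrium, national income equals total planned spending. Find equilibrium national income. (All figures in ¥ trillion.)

Y = 7330

Y = C + I = 160 + 0.6Y + 2772
Y − 0.6Y = 2932
0.4Y = 2932, so Y = 2932/0.4 = 7330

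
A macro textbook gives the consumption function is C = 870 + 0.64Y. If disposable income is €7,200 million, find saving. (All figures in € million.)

S = 1722

C = 870 + 0.64(7200) = 870 + 4608 = 5478
S = Y − C = 7200 − 5478 = 1722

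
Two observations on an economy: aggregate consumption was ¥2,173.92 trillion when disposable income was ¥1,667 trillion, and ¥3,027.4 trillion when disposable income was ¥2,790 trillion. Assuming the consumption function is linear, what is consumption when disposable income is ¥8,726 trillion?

C = 7538.76

MPC = (3027.4 − 2173.92)/(2790 − 1667) = 853.48/1123 = 0.76
a = 2173.92 − 0.76(1667) = 2173.92 − 1266.92 = 907
C = 907 + 0.76(8726) = 907 + 6631.76 = 7538.76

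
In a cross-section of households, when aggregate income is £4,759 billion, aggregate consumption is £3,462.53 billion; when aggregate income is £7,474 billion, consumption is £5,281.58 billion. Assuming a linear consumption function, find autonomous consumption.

MPC = ΔC/ΔY = (5281.58 − 3462.53)/(7474 − 4759) = 1819.05/2715 = 0.67
a = C − MPC·Y = 3462.53 − 0.67(4759) = 3462.53 − 3188.53 = 274

a = 274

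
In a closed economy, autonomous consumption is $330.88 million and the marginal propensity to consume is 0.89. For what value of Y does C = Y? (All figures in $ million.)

At break-even, C = Y: 330.88 + 0.89Y = Y
0.11Y = 330.88, so Y = 330.88/0.11 = 3008

Y = 3008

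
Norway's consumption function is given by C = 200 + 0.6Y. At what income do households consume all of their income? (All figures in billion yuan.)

At break-even, C = Y: 200 + 0.6Y = Y
0.4Y = 200, so Y = 200/0.4 = 500

Y = 500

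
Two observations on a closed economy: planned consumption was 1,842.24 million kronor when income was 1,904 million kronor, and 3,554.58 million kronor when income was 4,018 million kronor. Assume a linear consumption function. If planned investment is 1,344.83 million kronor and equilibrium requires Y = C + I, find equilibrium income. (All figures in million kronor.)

MPC = (3554.58 − 1842.24)/(4018 − 1904) = 1712.34/2114 = 0.81
a = 1842.24 − 0.81(1904) = 300
Equilibrium: Y = 300 + 0.81Y + 1344.83
0.19Y = 1644.83, so Y = 1644.83/0.19 = 8657

Y = 8657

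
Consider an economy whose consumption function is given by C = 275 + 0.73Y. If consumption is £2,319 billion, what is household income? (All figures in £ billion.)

275 + 0.73Y = 2319
0.73Y = 2044, so Y = 2044/0.73 = 2800

Y = 2800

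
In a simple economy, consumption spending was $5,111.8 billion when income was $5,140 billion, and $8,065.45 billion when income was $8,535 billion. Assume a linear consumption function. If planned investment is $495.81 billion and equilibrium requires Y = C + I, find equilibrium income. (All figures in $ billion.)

MPC = (8065.45 − 5111.8)/(8535 − 5140) = 2953.65/3395 = 0.87
a = 5111.8 − 0.87(5140) = 640
Equilibrium: Y = 640 + 0.87Y + 495.81
0.13Y = 1135.81, so Y = 1135.81/0.13 = 8737

Y = 8737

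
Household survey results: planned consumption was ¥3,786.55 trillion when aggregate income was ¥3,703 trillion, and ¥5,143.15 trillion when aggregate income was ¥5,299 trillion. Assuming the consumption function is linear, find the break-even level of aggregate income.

Y = 4260

MPC = (5143.15 − 3786.55)/(5299 − 3703) = 1356.6/1596 = 0.85
a = 3786.55 − 0.85(3703) = 3786.55 − 3147.55 = 639
Break-even: Y = a/(1−MPC) = 639/0.15 = 4260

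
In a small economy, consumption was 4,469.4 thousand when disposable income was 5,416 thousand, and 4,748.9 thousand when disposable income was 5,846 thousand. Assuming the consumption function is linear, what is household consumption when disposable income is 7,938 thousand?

C = 6108.7

MPC = (4748.9 − 4469.4)/(5846 − 5416) = 279.5/430 = 0.65
a = 4469.4 − 0.65(5416) = 4469.4 − 3520.4 = 949
C = 949 + 0.65(7938) = 949 + 5159.7 = 6108.7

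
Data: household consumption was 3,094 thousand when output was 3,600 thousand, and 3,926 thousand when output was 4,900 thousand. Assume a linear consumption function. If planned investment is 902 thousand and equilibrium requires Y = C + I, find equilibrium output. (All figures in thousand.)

MPC = (3926 − 3094)/(4900 − 3600) = 832/1300 = 0.64
a = 3094 − 0.64(3600) = 790
Equilibrium: Y = 790 + 0.64Y + 902
0.36Y = 1692, so Y = 1692/0.36 = 4700

Y = 4700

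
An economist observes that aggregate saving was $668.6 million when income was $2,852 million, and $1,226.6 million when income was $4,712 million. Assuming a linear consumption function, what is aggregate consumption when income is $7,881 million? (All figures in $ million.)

MPS = ΔS/ΔY = (1226.6 − 668.6)/(4712 − 2852) = 558/1860 = 0.3
MPC = 1 − MPS = 0.7
Autonomous saving = 668.6 − 0.3(2852) = -187, so a = 187
C = 187 + 0.7(7881) = 187 + 5516.7 = 5703.7

C = 5703.7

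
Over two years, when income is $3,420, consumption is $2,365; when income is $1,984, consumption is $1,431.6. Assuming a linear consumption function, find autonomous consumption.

a = 142

MPC = ΔC/ΔY = (2365 − 1431.6)/(3420 − 1984) = 933.4/1436 = 0.65
a = C − MPC·Y = 1431.6 − 0.65(1984) = 1431.6 − 1289.6 = 142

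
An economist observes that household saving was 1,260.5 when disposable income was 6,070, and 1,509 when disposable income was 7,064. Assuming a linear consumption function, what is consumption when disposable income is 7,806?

C = 6111.5

MPS = ΔS/ΔY = (1509 − 1260.5)/(7064 − 6070) = 248.5/994 = 0.25
MPC = 1 − MPS = 0.75
Autonomous saving = 1260.5 − 0.25(6070) = -257, so a = 257
C = 257 + 0.75(7806) = 257 + 5854.5 = 6111.5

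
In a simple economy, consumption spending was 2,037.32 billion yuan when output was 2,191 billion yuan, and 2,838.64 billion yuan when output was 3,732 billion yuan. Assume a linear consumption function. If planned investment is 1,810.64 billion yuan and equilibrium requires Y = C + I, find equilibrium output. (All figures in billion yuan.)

Y = 5643

MPC = (2838.64 − 2037.32)/(3732 − 2191) = 801.32/1541 = 0.52
a = 2037.32 − 0.52(2191) = 898
Equilibrium: Y = 898 + 0.52Y + 1810.64
0.48Y = 2708.64, so Y = 2708.64/0.48 = 5643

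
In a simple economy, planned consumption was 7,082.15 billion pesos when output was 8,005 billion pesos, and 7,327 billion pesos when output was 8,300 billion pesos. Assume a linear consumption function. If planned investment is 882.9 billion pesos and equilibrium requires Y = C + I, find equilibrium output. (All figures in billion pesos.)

Y = 7770

MPC = (7327 − 7082.15)/(8300 − 8005) = 244.85/295 = 0.83
a = 7082.15 − 0.83(8005) = 438
Equilibrium: Y = 438 + 0.83Y + 882.9
0.17Y = 1320.9, so Y = 1320.9/0.17 = 7770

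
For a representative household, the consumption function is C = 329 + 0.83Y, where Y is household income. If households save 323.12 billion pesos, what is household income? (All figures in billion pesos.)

Y = 3836

S = Y − C = -329 + 0.17Y
-329 + 0.17Y = 323.12, so 0.17Y = 652.12 and Y = 3836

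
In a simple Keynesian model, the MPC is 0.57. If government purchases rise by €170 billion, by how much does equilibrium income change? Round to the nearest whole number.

The multiplier is 1/(1 − MPC) = 1/0.43.
ΔY = 170/0.43 = 395.35 ≈ 395

ΔY ≈ 395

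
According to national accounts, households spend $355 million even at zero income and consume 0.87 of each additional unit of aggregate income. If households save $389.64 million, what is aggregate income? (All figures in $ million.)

S = Y − C = -355 + 0.13Y
-355 + 0.13Y = 389.64, so 0.13Y = 744.64 and Y = 5728

Y = 5728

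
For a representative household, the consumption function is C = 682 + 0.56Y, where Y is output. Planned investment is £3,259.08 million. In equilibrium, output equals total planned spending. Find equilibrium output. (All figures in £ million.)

Y = C + I = 682 + 0.56Y + 3259.08
Y − 0.56Y = 3941.08
0.44Y = 3941.08, so Y = 3941.08/0.44 = 8957

Y = 8957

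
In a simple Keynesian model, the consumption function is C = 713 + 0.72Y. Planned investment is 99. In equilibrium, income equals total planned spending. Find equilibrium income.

Y = 2900

Y = C + I = 713 + 0.72Y + 99
Y − 0.72Y = 812
0.28Y = 812, so Y = 812/0.28 = 2900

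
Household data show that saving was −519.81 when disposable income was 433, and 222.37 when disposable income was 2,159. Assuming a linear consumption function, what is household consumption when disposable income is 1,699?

C = 1674.43

MPS = ΔS/ΔY = (222.37 − (-519.81))/(2159 − 433) = 742.18/1726 = 0.43
MPC = 1 − MPS = 0.57
Autonomous saving = -519.81 − 0.43(433) = -706, so a = 706
C = 706 + 0.57(1699) = 706 + 968.43 = 1674.43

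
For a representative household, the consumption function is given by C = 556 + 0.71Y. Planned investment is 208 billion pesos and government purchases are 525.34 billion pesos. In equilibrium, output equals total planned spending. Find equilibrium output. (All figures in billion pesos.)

Y = 4446

Y = C + I + G = 556 + 0.71Y + 208 + 525.34
Y − 0.71Y = 1289.34
0.29Y = 1289.34, so Y = 1289.34/0.29 = 4446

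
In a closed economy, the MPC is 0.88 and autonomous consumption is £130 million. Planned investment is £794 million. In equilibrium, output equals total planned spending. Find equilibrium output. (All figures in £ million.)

Y = 7700

Y = C + I = 130 + 0.88Y + 794
Y − 0.88Y = 924
0.12Y = 924, so Y = 924/0.12 = 7700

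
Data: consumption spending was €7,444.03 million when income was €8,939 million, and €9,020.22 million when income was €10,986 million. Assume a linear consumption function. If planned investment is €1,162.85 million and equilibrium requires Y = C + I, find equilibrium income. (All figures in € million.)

MPC = (9020.22 − 7444.03)/(10986 − 8939) = 1576.19/2047 = 0.77
a = 7444.03 − 0.77(8939) = 561
Equilibrium: Y = 561 + 0.77Y + 1162.85
0.23Y = 1723.85, so Y = 1723.85/0.23 = 7495

Y = 7495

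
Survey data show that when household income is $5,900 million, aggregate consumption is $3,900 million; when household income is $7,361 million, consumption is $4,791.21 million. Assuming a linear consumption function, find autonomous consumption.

MPC = ΔC/ΔY = (4791.21 − 3900)/(7361 − 5900) = 891.21/1461 = 0.61
a = C − MPC·Y = 3900 − 0.61(5900) = 3900 − 3599 = 301

a = 301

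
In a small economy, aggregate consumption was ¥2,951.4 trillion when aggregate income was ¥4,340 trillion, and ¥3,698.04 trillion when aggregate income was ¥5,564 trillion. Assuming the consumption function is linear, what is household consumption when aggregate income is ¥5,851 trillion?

C = 3873.11

MPC = (3698.04 − 2951.4)/(5564 − 4340) = 746.64/1224 = 0.61
a = 2951.4 − 0.61(4340) = 2951.4 − 2647.4 = 304
C = 304 + 0.61(5851) = 304 + 3569.11 = 3873.11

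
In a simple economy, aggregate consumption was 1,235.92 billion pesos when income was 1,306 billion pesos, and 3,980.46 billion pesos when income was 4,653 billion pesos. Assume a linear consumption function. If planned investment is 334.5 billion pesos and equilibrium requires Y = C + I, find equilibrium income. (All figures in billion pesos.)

MPC = (3980.46 − 1235.92)/(4653 − 1306) = 2744.54/3347 = 0.82
a = 1235.92 − 0.82(1306) = 165
Equilibrium: Y = 165 + 0.82Y + 334.5
0.18Y = 499.5, so Y = 499.5/0.18 = 2775

Y = 2775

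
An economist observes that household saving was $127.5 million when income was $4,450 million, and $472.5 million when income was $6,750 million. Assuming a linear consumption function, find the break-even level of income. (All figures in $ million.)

MPS = ΔS/ΔY = (472.5 − 127.5)/(6750 − 4450) = 345/2300 = 0.15
MPC = 1 − MPS = 0.85
From S(4450) = 127.5: −a + 0.15(4450) = 127.5, so a = 667.5 − 127.5 = 540
Break-even (S = 0): Y = a/MPS = 540/0.15 = 3600

Y = 3600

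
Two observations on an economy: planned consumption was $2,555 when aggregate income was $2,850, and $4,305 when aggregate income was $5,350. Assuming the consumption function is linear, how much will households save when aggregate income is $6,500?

S = 1390

MPC = (4305 − 2555)/(5350 − 2850) = 1750/2500 = 0.7
a = 2555 − 0.7(2850) = 2555 − 1995 = 560
C = 560 + 0.7(6500) = 5110
S = 6500 − 5110 = 1390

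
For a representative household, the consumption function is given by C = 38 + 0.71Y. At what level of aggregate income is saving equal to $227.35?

Y = 915

S = Y − C = -38 + 0.29Y
-38 + 0.29Y = 227.35, so 0.29Y = 265.35 and Y = 915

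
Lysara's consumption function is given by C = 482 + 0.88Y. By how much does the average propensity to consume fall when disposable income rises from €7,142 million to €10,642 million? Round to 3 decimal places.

ΔAPC = 0.022

At Y = 7142: C = 482 + 0.88(7142) = 6766.96, APC = 6766.96/7142 = 0.9475
At Y = 10642: C = 9846.96, APC = 9846.96/10642 = 0.9253
Fall in APC = 0.9475 − 0.9253 = 0.0222 ≈ 0.022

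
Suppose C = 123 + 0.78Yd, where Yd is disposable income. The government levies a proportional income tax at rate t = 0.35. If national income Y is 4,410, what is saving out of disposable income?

S = 507.63

Yd = (1 − 0.35)(4410) = 0.65(4410) = 2866.5
C = 123 + 0.78(2866.5) = 123 + 2235.87 = 2358.87
S = Yd − C = 2866.5 − 2358.87 = 507.63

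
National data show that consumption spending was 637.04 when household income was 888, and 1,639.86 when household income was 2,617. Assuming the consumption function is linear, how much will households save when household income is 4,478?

MPC = (1639.86 − 637.04)/(2617 − 888) = 1002.82/1729 = 0.58
a = 637.04 − 0.58(888) = 637.04 − 515.04 = 122
C = 122 + 0.58(4478) = 2719.24
S = 4478 − 2719.24 = 1758.76

S = 1758.76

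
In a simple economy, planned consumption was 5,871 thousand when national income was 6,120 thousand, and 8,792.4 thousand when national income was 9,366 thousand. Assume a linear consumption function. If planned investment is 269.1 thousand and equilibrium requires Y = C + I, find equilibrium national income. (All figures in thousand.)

MPC = (8792.4 − 5871)/(9366 − 6120) = 2921.4/3246 = 0.9
a = 5871 − 0.9(6120) = 363
Equilibrium: Y = 363 + 0.9Y + 269.1
0.1Y = 632.1, so Y = 632.1/0.1 = 6321

Y = 6321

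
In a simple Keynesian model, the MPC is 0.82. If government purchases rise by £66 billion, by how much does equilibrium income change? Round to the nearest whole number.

ΔY ≈ 367

The multiplier is 1/(1 − MPC) = 1/0.18.
ΔY = 66/0.18 = 366.67 ≈ 367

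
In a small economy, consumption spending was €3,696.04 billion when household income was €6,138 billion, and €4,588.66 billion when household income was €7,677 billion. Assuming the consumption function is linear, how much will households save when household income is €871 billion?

S = 229.82

MPC = (4588.66 − 3696.04)/(7677 − 6138) = 892.62/1539 = 0.58
a = 3696.04 − 0.58(6138) = 3696.04 − 3560.04 = 136
C = 136 + 0.58(871) = 641.18
S = 871 − 641.18 = 229.82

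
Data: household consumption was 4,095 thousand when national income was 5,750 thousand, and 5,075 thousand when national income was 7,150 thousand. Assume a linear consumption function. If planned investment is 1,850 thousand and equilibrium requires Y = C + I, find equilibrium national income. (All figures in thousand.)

Y = 6400

MPC = (5075 − 4095)/(7150 − 5750) = 980/1400 = 0.7
a = 4095 − 0.7(5750) = 70
Equilibrium: Y = 70 + 0.7Y + 1850
0.3Y = 1920, so Y = 1920/0.3 = 6400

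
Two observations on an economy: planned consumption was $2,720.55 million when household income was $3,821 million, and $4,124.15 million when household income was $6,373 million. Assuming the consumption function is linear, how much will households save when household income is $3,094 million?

MPC = (4124.15 − 2720.55)/(6373 − 3821) = 1403.6/2552 = 0.55
a = 2720.55 − 0.55(3821) = 2720.55 − 2101.55 = 619
C = 619 + 0.55(3094) = 2320.7
S = 3094 − 2320.7 = 773.3

S = 773.3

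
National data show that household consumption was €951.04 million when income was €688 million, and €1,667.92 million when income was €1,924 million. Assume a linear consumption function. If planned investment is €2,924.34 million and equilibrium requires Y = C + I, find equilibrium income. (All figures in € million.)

Y = 8277

MPC = (1667.92 − 951.04)/(1924 − 688) = 716.88/1236 = 0.58
a = 951.04 − 0.58(688) = 552
Equilibrium: Y = 552 + 0.58Y + 2924.34
0.42Y = 3476.34, so Y = 3476.34/0.42 = 8277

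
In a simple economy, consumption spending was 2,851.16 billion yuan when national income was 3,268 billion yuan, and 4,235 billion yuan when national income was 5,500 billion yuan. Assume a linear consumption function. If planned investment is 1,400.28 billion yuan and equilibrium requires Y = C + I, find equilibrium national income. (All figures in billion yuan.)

Y = 5856

MPC = (4235 − 2851.16)/(5500 − 3268) = 1383.84/2232 = 0.62
a = 2851.16 − 0.62(3268) = 825
Equilibrium: Y = 825 + 0.62Y + 1400.28
0.38Y = 2225.28, so Y = 2225.28/0.38 = 5856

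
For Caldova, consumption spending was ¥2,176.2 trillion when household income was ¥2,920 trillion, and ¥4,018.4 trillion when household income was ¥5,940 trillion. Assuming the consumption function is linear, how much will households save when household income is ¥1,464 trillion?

MPC = (4018.4 − 2176.2)/(5940 − 2920) = 1842.2/3020 = 0.61
a = 2176.2 − 0.61(2920) = 2176.2 − 1781.2 = 395
C = 395 + 0.61(1464) = 1288.04
S = 1464 − 1288.04 = 175.96

S = 175.96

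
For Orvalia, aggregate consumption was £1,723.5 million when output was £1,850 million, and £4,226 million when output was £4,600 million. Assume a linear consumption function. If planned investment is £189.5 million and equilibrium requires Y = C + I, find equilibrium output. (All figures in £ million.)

Y = 2550

MPC = (4226 − 1723.5)/(4600 − 1850) = 2502.5/2750 = 0.91
a = 1723.5 − 0.91(1850) = 40
Equilibrium: Y = 40 + 0.91Y + 189.5
0.09Y = 229.5, so Y = 229.5/0.09 = 2550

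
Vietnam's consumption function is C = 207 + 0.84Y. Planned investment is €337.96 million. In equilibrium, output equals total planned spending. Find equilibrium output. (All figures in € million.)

Y = C + I = 207 + 0.84Y + 337.96
Y − 0.84Y = 544.96
0.16Y = 544.96, so Y = 544.96/0.16 = 3406

Y = 3406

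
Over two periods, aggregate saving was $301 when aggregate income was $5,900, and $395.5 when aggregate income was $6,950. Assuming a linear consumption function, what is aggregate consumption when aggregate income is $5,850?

MPS = ΔS/ΔY = (395.5 − 301)/(6950 − 5900) = 94.5/1050 = 0.09
MPC = 1 − MPS = 0.91
Autonomous saving = 301 − 0.09(5900) = -230, so a = 230
C = 230 + 0.91(5850) = 230 + 5323.5 = 5553.5

C = 5553.5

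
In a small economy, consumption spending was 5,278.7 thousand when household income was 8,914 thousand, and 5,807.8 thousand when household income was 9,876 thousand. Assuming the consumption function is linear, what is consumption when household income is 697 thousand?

C = 759.35

MPC = (5807.8 − 5278.7)/(9876 − 8914) = 529.1/962 = 0.55
a = 5278.7 − 0.55(8914) = 5278.7 − 4902.7 = 376
C = 376 + 0.55(697) = 376 + 383.35 = 759.35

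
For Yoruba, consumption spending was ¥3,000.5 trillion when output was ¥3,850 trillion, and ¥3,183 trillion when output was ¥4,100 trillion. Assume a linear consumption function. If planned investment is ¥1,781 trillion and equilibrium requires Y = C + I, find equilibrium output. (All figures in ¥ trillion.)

Y = 7300

MPC = (3183 − 3000.5)/(4100 − 3850) = 182.5/250 = 0.73
a = 3000.5 − 0.73(3850) = 190
Equilibrium: Y = 190 + 0.73Y + 1781
0.27Y = 1971, so Y = 1971/0.27 = 7300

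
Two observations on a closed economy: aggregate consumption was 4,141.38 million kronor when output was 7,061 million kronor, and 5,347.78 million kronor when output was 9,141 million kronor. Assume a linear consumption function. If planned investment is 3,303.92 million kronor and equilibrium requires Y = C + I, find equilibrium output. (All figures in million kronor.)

MPC = (5347.78 − 4141.38)/(9141 − 7061) = 1206.4/2080 = 0.58
a = 4141.38 − 0.58(7061) = 46
Equilibrium: Y = 46 + 0.58Y + 3303.92
0.42Y = 3349.92, so Y = 3349.92/0.42 = 7976

Y = 7976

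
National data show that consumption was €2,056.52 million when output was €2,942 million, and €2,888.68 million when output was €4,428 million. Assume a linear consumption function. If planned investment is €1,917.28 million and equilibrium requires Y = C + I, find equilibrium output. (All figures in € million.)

Y = 5287

MPC = (2888.68 − 2056.52)/(4428 − 2942) = 832.16/1486 = 0.56
a = 2056.52 − 0.56(2942) = 409
Equilibrium: Y = 409 + 0.56Y + 1917.28
0.44Y = 2326.28, so Y = 2326.28/0.44 = 5287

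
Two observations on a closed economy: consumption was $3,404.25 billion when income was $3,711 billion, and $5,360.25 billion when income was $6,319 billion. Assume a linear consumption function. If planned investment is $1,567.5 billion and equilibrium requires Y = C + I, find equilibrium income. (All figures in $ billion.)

Y = 8754

MPC = (5360.25 − 3404.25)/(6319 − 3711) = 1956/2608 = 0.75
a = 3404.25 − 0.75(3711) = 621
Equilibrium: Y = 621 + 0.75Y + 1567.5
0.25Y = 2188.5, so Y = 2188.5/0.25 = 8754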